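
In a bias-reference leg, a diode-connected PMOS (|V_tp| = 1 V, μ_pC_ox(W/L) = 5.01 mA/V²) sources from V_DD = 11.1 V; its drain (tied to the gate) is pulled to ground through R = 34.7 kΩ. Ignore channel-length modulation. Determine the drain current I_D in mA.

With gate tied to drain, V_SG = V_SD ≥ V_SG − |V_tp|, so the device is in saturation.
KCL at the drain: ½ k_p (V_SG − |V_tp|)² = (V_DD − V_SG)/R.
Let x = V_SG − 1. Then 86.9 x² + x − 10.1 = 0, giving x = 0.335 V (positive root), so V_SG = 1.34 V.
I_D = (V_DD − V_SG)/R = (11.1 − 1.34) / 34.7 = 0.281 mA.

I_D = 0.281 mA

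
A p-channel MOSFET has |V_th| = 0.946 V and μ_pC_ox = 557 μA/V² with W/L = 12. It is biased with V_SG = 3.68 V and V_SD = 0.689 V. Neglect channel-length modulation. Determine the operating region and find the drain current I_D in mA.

Triode; I_D = 11.0 mA

k_p = μ_pC_ox · (W/L) = 6.684 mA/V².
V_ov = V_SG − |V_th| = 3.68 − 0.946 = 2.73 V.
Since V_SD = 0.689 V < V_ov = 2.73 V, the device is in the triode region.
I_D = k_p [V_ov · V_SD − ½ V_SD²] = 6.684 × [2.73 × 0.689 − 0.5 × 0.689²] = 11 mA.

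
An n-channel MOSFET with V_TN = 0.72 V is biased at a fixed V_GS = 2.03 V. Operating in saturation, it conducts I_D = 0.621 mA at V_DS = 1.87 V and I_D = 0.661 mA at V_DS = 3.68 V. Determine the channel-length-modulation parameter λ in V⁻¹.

With V_GS fixed, I_D ∝ (1 + λ V_DS) in saturation, so I_D2/I_D1 = (1 + λ V_DS2)/(1 + λ V_DS1).
0.661/0.621 = 1.064 = (1 + 3.68 λ)/(1 + 1.87 λ).
Solving: λ (I_D1 V_DS2 − I_D2 V_DS1) = I_D2 − I_D1, so λ = (0.661 − 0.621) / (0.621 × 3.68 − 0.661 × 1.87) = 0.04 / 1.05 = 0.0381 V⁻¹.

λ = 0.0381 V⁻¹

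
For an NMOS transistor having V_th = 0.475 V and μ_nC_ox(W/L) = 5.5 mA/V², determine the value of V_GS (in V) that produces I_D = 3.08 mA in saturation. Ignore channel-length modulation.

V_GS = 1.53 V

In saturation I_D = ½ k_n (V_GS − V_th)², so V_GS − V_th = √(2 I_D / k_n) = √(2 × 3.08 / 5.5) = 1.06 V.
V_GS = 0.475 + 1.06 = 1.53 V.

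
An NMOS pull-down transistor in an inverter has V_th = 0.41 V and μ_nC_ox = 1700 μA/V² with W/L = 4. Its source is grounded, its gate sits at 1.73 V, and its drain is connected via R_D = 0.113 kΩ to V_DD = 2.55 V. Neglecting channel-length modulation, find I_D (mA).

I_D = 5.92 mA

V_GS = V_G = 1.73 V, so V_ov = 1.73 − 0.41 = 1.32 V.
k_n = μ_nC_ox · (W/L) = 6.8 mA/V².
Assume saturation: I_D = ½ k_n V_ov² = 0.5 × 6.8 × 1.32² = 5.92 mA, giving V_DS = V_DD − I_D R_D = 2.55 − 5.92 × 0.113 = 1.88 V.
V_DS = 1.88 V ≥ V_ov = 1.32 V, confirming saturation.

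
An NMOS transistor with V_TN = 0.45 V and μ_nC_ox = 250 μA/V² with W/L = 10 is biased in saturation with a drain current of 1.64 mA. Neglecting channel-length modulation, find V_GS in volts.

k_n = μ_nC_ox · (W/L) = 2.5 mA/V².
In saturation I_D = ½ k_n (V_GS − V_TN)², so V_GS − V_TN = √(2 I_D / k_n) = √(2 × 1.64 / 2.5) = 1.15 V.
V_GS = 0.45 + 1.15 = 1.6 V.

V_GS = 1.60 V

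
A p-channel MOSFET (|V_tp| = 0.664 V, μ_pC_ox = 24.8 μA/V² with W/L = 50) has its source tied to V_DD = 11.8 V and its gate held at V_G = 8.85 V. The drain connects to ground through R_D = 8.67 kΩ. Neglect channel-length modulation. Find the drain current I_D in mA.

I_D = 1.30 mA

V_SG = V_DD − V_G = 11.8 − 8.85 = 2.95 V, so V_ov = 2.95 − 0.664 = 2.29 V.
k_p = μ_pC_ox · (W/L) = 1.24 mA/V².
Assume saturation: I_D = ½ k_p V_ov² = 0.5 × 1.24 × 2.29² = 3.24 mA, giving V_SD = V_DD − I_D R_D = 11.8 − 3.24 × 8.67 = -16.3 V.
But -16.3 V < V_ov = 2.29 V, so the device is actually in triode.
In triode I_D = k_p[V_ov V_SD − ½ V_SD²] and I_D = (V_DD − V_SD)/R_D. Equating: 5.38 V_SD² − 25.58 V_SD + 11.8 = 0, giving V_SD = 0.518 V (the root below V_ov).
I_D = (11.8 − 0.518) / 8.67 = 1.3 mA.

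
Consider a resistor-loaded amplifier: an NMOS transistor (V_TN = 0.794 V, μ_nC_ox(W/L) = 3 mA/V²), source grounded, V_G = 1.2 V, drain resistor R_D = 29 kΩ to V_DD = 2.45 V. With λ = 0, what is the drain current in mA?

I_D = 0.0819 mA

V_GS = V_G = 1.2 V, so V_ov = 1.2 − 0.794 = 0.406 V.
Assume saturation: I_D = ½ k_n V_ov² = 0.5 × 3 × 0.406² = 0.247 mA, giving V_DS = V_DD − I_D R_D = 2.45 − 0.247 × 29 = -4.72 V.
But -4.72 V < V_ov = 0.406 V, so the device is actually in triode.
In triode I_D = k_n[V_ov V_DS − ½ V_DS²] and I_D = (V_DD − V_DS)/R_D. Equating: 43.5 V_DS² − 36.32 V_DS + 2.45 = 0, giving V_DS = 0.074 V (the root below V_ov).
I_D = (2.45 − 0.074) / 29 = 0.0819 mA.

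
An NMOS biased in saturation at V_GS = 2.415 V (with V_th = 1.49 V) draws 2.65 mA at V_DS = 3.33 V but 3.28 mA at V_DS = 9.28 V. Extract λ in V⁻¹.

With V_GS fixed, I_D ∝ (1 + λ V_DS) in saturation, so I_D2/I_D1 = (1 + λ V_DS2)/(1 + λ V_DS1).
3.28/2.65 = 1.238 = (1 + 9.28 λ)/(1 + 3.33 λ).
Solving: λ (I_D1 V_DS2 − I_D2 V_DS1) = I_D2 − I_D1, so λ = (3.28 − 2.65) / (2.65 × 9.28 − 3.28 × 3.33) = 0.63 / 13.7 = 0.0461 V⁻¹.

λ = 0.0461 V⁻¹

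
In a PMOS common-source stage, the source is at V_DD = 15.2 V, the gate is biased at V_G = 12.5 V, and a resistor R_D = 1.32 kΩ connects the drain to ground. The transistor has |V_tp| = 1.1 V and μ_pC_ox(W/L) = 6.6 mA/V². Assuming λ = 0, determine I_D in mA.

I_D = 8.45 mA

V_SG = V_DD − V_G = 15.2 − 12.5 = 2.7 V, so V_ov = 2.7 − 1.1 = 1.6 V.
Assume saturation: I_D = ½ k_p V_ov² = 0.5 × 6.6 × 1.6² = 8.45 mA, giving V_SD = V_DD − I_D R_D = 15.2 − 8.45 × 1.32 = 4.05 V.
V_SD = 4.05 V ≥ V_ov = 1.6 V, confirming saturation.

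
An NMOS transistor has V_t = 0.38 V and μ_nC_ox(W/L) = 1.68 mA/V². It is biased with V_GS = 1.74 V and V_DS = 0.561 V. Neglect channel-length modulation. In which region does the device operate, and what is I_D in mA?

Triode; I_D = 1.02 mA

V_ov = V_GS − V_t = 1.74 − 0.38 = 1.36 V.
Since V_DS = 0.561 V < V_ov = 1.36 V, the device is in the triode region.
I_D = k_n [V_ov · V_DS − ½ V_DS²] = 1.68 × [1.36 × 0.561 − 0.5 × 0.561²] = 1.02 mA.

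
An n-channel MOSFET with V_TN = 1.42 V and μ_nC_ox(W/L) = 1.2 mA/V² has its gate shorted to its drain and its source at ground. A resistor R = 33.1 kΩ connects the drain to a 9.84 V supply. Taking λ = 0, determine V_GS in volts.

V_GS = 2.05 V

With gate tied to drain, V_GS = V_DS ≥ V_GS − V_TN, so the device is in saturation.
KCL at the drain: ½ k_n (V_GS − V_TN)² = (V_DD − V_GS)/R.
Let x = V_GS − 1.42. Then 19.9 x² + x − 8.42 = 0, giving x = 0.626 V (positive root), so V_GS = 2.05 V.
I_D = (V_DD − V_GS)/R = (9.84 − 2.05) / 33.1 = 0.235 mA.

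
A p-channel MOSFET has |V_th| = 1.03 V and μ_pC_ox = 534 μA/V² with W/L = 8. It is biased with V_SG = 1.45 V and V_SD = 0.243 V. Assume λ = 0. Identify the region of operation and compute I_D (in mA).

Triode; I_D = 0.310 mA

k_p = μ_pC_ox · (W/L) = 4.272 mA/V².
V_ov = V_SG − |V_th| = 1.45 − 1.03 = 0.42 V.
Since V_SD = 0.243 V < V_ov = 0.42 V, the device is in the triode region.
I_D = k_p [V_ov · V_SD − ½ V_SD²] = 4.272 × [0.42 × 0.243 − 0.5 × 0.243²] = 0.31 mA.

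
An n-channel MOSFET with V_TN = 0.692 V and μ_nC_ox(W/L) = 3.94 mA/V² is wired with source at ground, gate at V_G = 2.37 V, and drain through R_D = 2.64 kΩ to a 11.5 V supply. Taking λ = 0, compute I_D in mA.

V_GS = V_G = 2.37 V, so V_ov = 2.37 − 0.692 = 1.68 V.
Assume saturation: I_D = ½ k_n V_ov² = 0.5 × 3.94 × 1.68² = 5.55 mA, giving V_DS = V_DD − I_D R_D = 11.5 − 5.55 × 2.64 = -3.14 V.
But -3.14 V < V_ov = 1.68 V, so the device is actually in triode.
In triode I_D = k_n[V_ov V_DS − ½ V_DS²] and I_D = (V_DD − V_DS)/R_D. Equating: 5.2 V_DS² − 18.45 V_DS + 11.5 = 0, giving V_DS = 0.806 V (the root below V_ov).
I_D = (11.5 − 0.806) / 2.64 = 4.05 mA.

I_D = 4.05 mA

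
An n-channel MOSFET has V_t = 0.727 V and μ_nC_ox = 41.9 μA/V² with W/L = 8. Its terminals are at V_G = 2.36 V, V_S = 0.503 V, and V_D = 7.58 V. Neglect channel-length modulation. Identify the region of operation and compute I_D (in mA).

V_GS = V_G − V_S = 2.36 − 0.503 = 1.86 V; V_DS = V_D − V_S = 7.58 − 0.503 = 7.08 V.
k_n = μ_nC_ox · (W/L) = 0.3352 mA/V².
V_ov = V_GS − V_t = 1.86 − 0.727 = 1.13 V.
Since V_DS = 7.08 V ≥ V_ov = 1.13 V, the device is in saturation.
I_D = ½ k_n V_ov² = 0.5 × 0.3352 × 1.13² = 0.214 mA.

Saturation; I_D = 0.214 mA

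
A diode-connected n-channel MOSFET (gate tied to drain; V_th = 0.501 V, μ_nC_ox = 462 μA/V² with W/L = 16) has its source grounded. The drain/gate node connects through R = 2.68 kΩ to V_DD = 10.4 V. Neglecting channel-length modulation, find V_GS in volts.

V_GS = 1.45 V

With gate tied to drain, V_GS = V_DS ≥ V_GS − V_th, so the device is in saturation.
k_n = μ_nC_ox · (W/L) = 7.392 mA/V².
KCL at the drain: ½ k_n (V_GS − V_th)² = (V_DD − V_GS)/R.
Let x = V_GS − 0.501. Then 9.91 x² + x − 9.899 = 0, giving x = 0.95 V (positive root), so V_GS = 1.45 V.
I_D = (V_DD − V_GS)/R = (10.4 − 1.45) / 2.68 = 3.34 mA.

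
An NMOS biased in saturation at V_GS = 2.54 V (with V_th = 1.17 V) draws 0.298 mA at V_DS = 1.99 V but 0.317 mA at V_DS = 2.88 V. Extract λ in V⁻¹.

With V_GS fixed, I_D ∝ (1 + λ V_DS) in saturation, so I_D2/I_D1 = (1 + λ V_DS2)/(1 + λ V_DS1).
0.317/0.298 = 1.064 = (1 + 2.88 λ)/(1 + 1.99 λ).
Solving: λ (I_D1 V_DS2 − I_D2 V_DS1) = I_D2 − I_D1, so λ = (0.317 − 0.298) / (0.298 × 2.88 − 0.317 × 1.99) = 0.019 / 0.227 = 0.0835 V⁻¹.

λ = 0.0835 V⁻¹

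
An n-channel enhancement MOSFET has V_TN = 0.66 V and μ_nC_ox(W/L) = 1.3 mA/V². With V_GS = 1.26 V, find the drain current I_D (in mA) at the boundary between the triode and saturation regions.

I_D = 0.234 mA

At the boundary V_DS = V_ov = V_GS − V_TN = 1.26 − 0.66 = 0.6 V.
I_D = ½ k_n V_ov² = 0.5 × 1.3 × 0.6² = 0.234 mA.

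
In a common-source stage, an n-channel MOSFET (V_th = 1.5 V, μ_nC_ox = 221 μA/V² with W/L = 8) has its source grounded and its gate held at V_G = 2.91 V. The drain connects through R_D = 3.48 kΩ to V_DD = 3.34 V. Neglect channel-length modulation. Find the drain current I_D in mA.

I_D = 0.846 mA

V_GS = V_G = 2.91 V, so V_ov = 2.91 − 1.5 = 1.41 V.
k_n = μ_nC_ox · (W/L) = 1.768 mA/V².
Assume saturation: I_D = ½ k_n V_ov² = 0.5 × 1.768 × 1.41² = 1.76 mA, giving V_DS = V_DD − I_D R_D = 3.34 − 1.76 × 3.48 = -2.78 V.
But -2.78 V < V_ov = 1.41 V, so the device is actually in triode.
In triode I_D = k_n[V_ov V_DS − ½ V_DS²] and I_D = (V_DD − V_DS)/R_D. Equating: 3.08 V_DS² − 9.675 V_DS + 3.34 = 0, giving V_DS = 0.395 V (the root below V_ov).
I_D = (3.34 − 0.395) / 3.48 = 0.846 mA.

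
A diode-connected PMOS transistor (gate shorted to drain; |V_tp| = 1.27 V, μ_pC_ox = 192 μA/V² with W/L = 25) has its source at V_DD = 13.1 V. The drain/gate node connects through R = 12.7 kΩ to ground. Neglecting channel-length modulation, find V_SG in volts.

With gate tied to drain, V_SG = V_SD ≥ V_SG − |V_tp|, so the device is in saturation.
k_p = μ_pC_ox · (W/L) = 4.8 mA/V².
KCL at the drain: ½ k_p (V_SG − |V_tp|)² = (V_DD − V_SG)/R.
Let x = V_SG − 1.27. Then 30.5 x² + x − 11.83 = 0, giving x = 0.607 V (positive root), so V_SG = 1.88 V.
I_D = (V_DD − V_SG)/R = (13.1 − 1.88) / 12.7 = 0.884 mA.

V_SG = 1.88 V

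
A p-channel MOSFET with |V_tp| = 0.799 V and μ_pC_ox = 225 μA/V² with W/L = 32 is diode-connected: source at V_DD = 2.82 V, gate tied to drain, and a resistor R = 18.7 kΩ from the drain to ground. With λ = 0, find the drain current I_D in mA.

With gate tied to drain, V_SG = V_SD ≥ V_SG − |V_tp|, so the device is in saturation.
k_p = μ_pC_ox · (W/L) = 7.2 mA/V².
KCL at the drain: ½ k_p (V_SG − |V_tp|)² = (V_DD − V_SG)/R.
Let x = V_SG − 0.799. Then 67.3 x² + x − 2.021 = 0, giving x = 0.166 V (positive root), so V_SG = 0.965 V.
I_D = (V_DD − V_SG)/R = (2.82 − 0.965) / 18.7 = 0.0992 mA.

I_D = 0.0992 mA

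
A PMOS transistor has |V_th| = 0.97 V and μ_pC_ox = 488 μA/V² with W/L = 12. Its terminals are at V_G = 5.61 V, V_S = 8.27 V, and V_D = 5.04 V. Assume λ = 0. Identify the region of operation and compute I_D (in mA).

Saturation; I_D = 8.36 mA

V_SG = V_S − V_G = 8.27 − 5.61 = 2.66 V; V_SD = V_S − V_D = 8.27 − 5.04 = 3.23 V.
k_p = μ_pC_ox · (W/L) = 5.856 mA/V².
V_ov = V_SG − |V_th| = 2.66 − 0.97 = 1.69 V.
Since V_SD = 3.23 V ≥ V_ov = 1.69 V, the device is in saturation.
I_D = ½ k_p V_ov² = 0.5 × 5.856 × 1.69² = 8.36 mA.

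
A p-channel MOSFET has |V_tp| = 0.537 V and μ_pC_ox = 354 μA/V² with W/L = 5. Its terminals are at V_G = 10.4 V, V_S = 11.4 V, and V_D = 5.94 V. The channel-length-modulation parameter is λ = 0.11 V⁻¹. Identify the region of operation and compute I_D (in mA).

V_SG = V_S − V_G = 11.4 − 10.4 = 1 V; V_SD = V_S − V_D = 11.4 − 5.94 = 5.46 V.
k_p = μ_pC_ox · (W/L) = 1.77 mA/V².
V_ov = V_SG − |V_tp| = 1 − 0.537 = 0.463 V.
Since V_SD = 5.46 V ≥ V_ov = 0.463 V, the device is in saturation.
I_D = ½ k_p V_ov² (1 + λ V_SD) = 0.5 × 1.77 × 0.463² × (1 + 0.11 × 5.46) = 0.304 mA.

Saturation; I_D = 0.304 mA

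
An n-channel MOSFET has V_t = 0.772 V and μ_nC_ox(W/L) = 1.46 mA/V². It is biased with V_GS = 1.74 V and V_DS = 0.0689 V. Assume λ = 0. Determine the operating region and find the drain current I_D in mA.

Triode; I_D = 0.0939 mA

V_ov = V_GS − V_t = 1.74 − 0.772 = 0.968 V.
Since V_DS = 0.0689 V < V_ov = 0.968 V, the device is in the triode region.
I_D = k_n [V_ov · V_DS − ½ V_DS²] = 1.46 × [0.968 × 0.0689 − 0.5 × 0.0689²] = 0.0939 mA.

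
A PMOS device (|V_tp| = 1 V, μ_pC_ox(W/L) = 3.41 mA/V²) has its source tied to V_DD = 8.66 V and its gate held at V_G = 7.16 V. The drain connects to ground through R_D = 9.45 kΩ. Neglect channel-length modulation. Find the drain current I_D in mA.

V_SG = V_DD − V_G = 8.66 − 7.16 = 1.5 V, so V_ov = 1.5 − 1 = 0.5 V.
Assume saturation: I_D = ½ k_p V_ov² = 0.5 × 3.41 × 0.5² = 0.426 mA, giving V_SD = V_DD − I_D R_D = 8.66 − 0.426 × 9.45 = 4.63 V.
V_SD = 4.63 V ≥ V_ov = 0.5 V, confirming saturation.

I_D = 0.426 mA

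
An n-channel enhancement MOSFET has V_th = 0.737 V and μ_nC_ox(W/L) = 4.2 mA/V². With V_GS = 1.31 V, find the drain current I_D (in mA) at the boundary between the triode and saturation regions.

At the boundary V_DS = V_ov = V_GS − V_th = 1.31 − 0.737 = 0.573 V.
I_D = ½ k_n V_ov² = 0.5 × 4.2 × 0.573² = 0.689 mA.

I_D = 0.689 mA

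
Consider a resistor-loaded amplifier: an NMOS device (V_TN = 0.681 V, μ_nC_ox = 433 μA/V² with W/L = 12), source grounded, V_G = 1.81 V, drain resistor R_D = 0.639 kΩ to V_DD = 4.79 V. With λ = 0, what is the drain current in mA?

V_GS = V_G = 1.81 V, so V_ov = 1.81 − 0.681 = 1.13 V.
k_n = μ_nC_ox · (W/L) = 5.196 mA/V².
Assume saturation: I_D = ½ k_n V_ov² = 0.5 × 5.196 × 1.13² = 3.31 mA, giving V_DS = V_DD − I_D R_D = 4.79 − 3.31 × 0.639 = 2.67 V.
V_DS = 2.67 V ≥ V_ov = 1.13 V, confirming saturation.

I_D = 3.31 mA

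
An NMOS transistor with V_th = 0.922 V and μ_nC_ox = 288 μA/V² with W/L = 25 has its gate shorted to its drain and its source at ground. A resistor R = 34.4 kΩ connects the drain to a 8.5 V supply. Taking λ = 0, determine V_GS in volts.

V_GS = 1.17 V

With gate tied to drain, V_GS = V_DS ≥ V_GS − V_th, so the device is in saturation.
k_n = μ_nC_ox · (W/L) = 7.2 mA/V².
KCL at the drain: ½ k_n (V_GS − V_th)² = (V_DD − V_GS)/R.
Let x = V_GS − 0.922. Then 124 x² + x − 7.578 = 0, giving x = 0.243 V (positive root), so V_GS = 1.17 V.
I_D = (V_DD − V_GS)/R = (8.5 − 1.17) / 34.4 = 0.213 mA.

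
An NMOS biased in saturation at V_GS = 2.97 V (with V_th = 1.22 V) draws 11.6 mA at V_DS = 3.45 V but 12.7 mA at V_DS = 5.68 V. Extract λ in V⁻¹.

With V_GS fixed, I_D ∝ (1 + λ V_DS) in saturation, so I_D2/I_D1 = (1 + λ V_DS2)/(1 + λ V_DS1).
12.7/11.6 = 1.095 = (1 + 5.68 λ)/(1 + 3.45 λ).
Solving: λ (I_D1 V_DS2 − I_D2 V_DS1) = I_D2 − I_D1, so λ = (12.7 − 11.6) / (11.6 × 5.68 − 12.7 × 3.45) = 1.1 / 22.1 = 0.0498 V⁻¹.

λ = 0.0498 V⁻¹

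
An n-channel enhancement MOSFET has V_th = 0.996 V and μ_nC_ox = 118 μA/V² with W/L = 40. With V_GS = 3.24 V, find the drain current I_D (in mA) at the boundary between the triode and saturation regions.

I_D = 11.9 mA

At the boundary V_DS = V_ov = V_GS − V_th = 3.24 − 0.996 = 2.24 V.
k_n = μ_nC_ox · (W/L) = 4.72 mA/V².
I_D = ½ k_n V_ov² = 0.5 × 4.72 × 2.24² = 11.9 mA.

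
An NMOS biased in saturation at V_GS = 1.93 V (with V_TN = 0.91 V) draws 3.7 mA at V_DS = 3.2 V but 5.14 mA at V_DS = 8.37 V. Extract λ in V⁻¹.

λ = 0.0992 V⁻¹

With V_GS fixed, I_D ∝ (1 + λ V_DS) in saturation, so I_D2/I_D1 = (1 + λ V_DS2)/(1 + λ V_DS1).
5.14/3.7 = 1.389 = (1 + 8.37 λ)/(1 + 3.2 λ).
Solving: λ (I_D1 V_DS2 − I_D2 V_DS1) = I_D2 − I_D1, so λ = (5.14 − 3.7) / (3.7 × 8.37 − 5.14 × 3.2) = 1.44 / 14.5 = 0.0992 V⁻¹.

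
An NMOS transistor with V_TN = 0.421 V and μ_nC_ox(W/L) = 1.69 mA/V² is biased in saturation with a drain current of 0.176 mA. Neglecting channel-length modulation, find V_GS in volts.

In saturation I_D = ½ k_n (V_GS − V_TN)², so V_GS − V_TN = √(2 I_D / k_n) = √(2 × 0.176 / 1.69) = 0.456 V.
V_GS = 0.421 + 0.456 = 0.877 V.

V_GS = 0.877 V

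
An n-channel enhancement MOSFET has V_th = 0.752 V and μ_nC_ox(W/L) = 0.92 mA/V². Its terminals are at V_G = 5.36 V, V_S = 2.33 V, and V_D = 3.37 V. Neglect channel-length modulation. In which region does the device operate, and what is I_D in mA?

Triode; I_D = 1.68 mA

V_GS = V_G − V_S = 5.36 − 2.33 = 3.03 V; V_DS = V_D − V_S = 3.37 − 2.33 = 1.04 V.
V_ov = V_GS − V_th = 3.03 − 0.752 = 2.28 V.
Since V_DS = 1.04 V < V_ov = 2.28 V, the device is in the triode region.
I_D = k_n [V_ov · V_DS − ½ V_DS²] = 0.92 × [2.28 × 1.04 − 0.5 × 1.04²] = 1.68 mA.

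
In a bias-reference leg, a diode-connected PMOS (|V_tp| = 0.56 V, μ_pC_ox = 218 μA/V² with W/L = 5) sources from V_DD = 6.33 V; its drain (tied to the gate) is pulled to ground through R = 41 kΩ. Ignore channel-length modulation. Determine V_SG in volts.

With gate tied to drain, V_SG = V_SD ≥ V_SG − |V_tp|, so the device is in saturation.
k_p = μ_pC_ox · (W/L) = 1.09 mA/V².
KCL at the drain: ½ k_p (V_SG − |V_tp|)² = (V_DD − V_SG)/R.
Let x = V_SG − 0.56. Then 22.3 x² + x − 5.77 = 0, giving x = 0.486 V (positive root), so V_SG = 1.05 V.
I_D = (V_DD − V_SG)/R = (6.33 − 1.05) / 41 = 0.129 mA.

V_SG = 1.05 V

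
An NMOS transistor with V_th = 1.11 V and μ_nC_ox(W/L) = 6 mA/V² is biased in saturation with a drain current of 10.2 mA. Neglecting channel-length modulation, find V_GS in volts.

V_GS = 2.95 V

In saturation I_D = ½ k_n (V_GS − V_th)², so V_GS − V_th = √(2 I_D / k_n) = √(2 × 10.2 / 6) = 1.84 V.
V_GS = 1.11 + 1.84 = 2.95 V.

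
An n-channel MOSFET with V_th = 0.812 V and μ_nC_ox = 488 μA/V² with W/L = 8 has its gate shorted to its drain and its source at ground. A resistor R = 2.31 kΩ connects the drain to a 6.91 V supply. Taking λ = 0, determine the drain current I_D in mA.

I_D = 2.18 mA

With gate tied to drain, V_GS = V_DS ≥ V_GS − V_th, so the device is in saturation.
k_n = μ_nC_ox · (W/L) = 3.904 mA/V².
KCL at the drain: ½ k_n (V_GS − V_th)² = (V_DD − V_GS)/R.
Let x = V_GS − 0.812. Then 4.51 x² + x − 6.098 = 0, giving x = 1.06 V (positive root), so V_GS = 1.87 V.
I_D = (V_DD − V_GS)/R = (6.91 − 1.87) / 2.31 = 2.18 mA.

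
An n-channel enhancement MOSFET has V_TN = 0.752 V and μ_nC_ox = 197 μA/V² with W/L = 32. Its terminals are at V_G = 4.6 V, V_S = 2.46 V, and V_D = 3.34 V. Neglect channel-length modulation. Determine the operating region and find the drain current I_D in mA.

V_GS = V_G − V_S = 4.6 − 2.46 = 2.14 V; V_DS = V_D − V_S = 3.34 − 2.46 = 0.88 V.
k_n = μ_nC_ox · (W/L) = 6.304 mA/V².
V_ov = V_GS − V_TN = 2.14 − 0.752 = 1.39 V.
Since V_DS = 0.88 V < V_ov = 1.39 V, the device is in the triode region.
I_D = k_n [V_ov · V_DS − ½ V_DS²] = 6.304 × [1.39 × 0.88 − 0.5 × 0.88²] = 5.26 mA.

Triode; I_D = 5.26 mA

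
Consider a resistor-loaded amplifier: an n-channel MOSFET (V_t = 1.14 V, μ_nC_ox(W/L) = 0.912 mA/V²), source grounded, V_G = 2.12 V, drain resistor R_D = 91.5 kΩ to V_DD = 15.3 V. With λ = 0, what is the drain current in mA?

I_D = 0.165 mA

V_GS = V_G = 2.12 V, so V_ov = 2.12 − 1.14 = 0.98 V.
Assume saturation: I_D = ½ k_n V_ov² = 0.5 × 0.912 × 0.98² = 0.438 mA, giving V_DS = V_DD − I_D R_D = 15.3 − 0.438 × 91.5 = -24.8 V.
But -24.8 V < V_ov = 0.98 V, so the device is actually in triode.
In triode I_D = k_n[V_ov V_DS − ½ V_DS²] and I_D = (V_DD − V_DS)/R_D. Equating: 41.7 V_DS² − 82.78 V_DS + 15.3 = 0, giving V_DS = 0.206 V (the root below V_ov).
I_D = (15.3 − 0.206) / 91.5 = 0.165 mA.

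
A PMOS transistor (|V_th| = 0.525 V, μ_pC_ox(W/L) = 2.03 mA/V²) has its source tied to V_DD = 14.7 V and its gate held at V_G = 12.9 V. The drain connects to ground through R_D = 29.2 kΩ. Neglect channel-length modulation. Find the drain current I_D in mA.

V_SG = V_DD − V_G = 14.7 − 12.9 = 1.8 V, so V_ov = 1.8 − 0.525 = 1.27 V.
Assume saturation: I_D = ½ k_p V_ov² = 0.5 × 2.03 × 1.27² = 1.65 mA, giving V_SD = V_DD − I_D R_D = 14.7 − 1.65 × 29.2 = -33.5 V.
But -33.5 V < V_ov = 1.27 V, so the device is actually in triode.
In triode I_D = k_p[V_ov V_SD − ½ V_SD²] and I_D = (V_DD − V_SD)/R_D. Equating: 29.6 V_SD² − 76.58 V_SD + 14.7 = 0, giving V_SD = 0.209 V (the root below V_ov).
I_D = (14.7 − 0.209) / 29.2 = 0.496 mA.

I_D = 0.496 mA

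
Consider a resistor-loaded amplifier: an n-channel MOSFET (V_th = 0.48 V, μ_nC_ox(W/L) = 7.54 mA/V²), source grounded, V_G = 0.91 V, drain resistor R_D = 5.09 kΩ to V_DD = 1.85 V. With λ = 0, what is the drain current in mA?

V_GS = V_G = 0.91 V, so V_ov = 0.91 − 0.48 = 0.43 V.
Assume saturation: I_D = ½ k_n V_ov² = 0.5 × 7.54 × 0.43² = 0.697 mA, giving V_DS = V_DD − I_D R_D = 1.85 − 0.697 × 5.09 = -1.7 V.
But -1.7 V < V_ov = 0.43 V, so the device is actually in triode.
In triode I_D = k_n[V_ov V_DS − ½ V_DS²] and I_D = (V_DD − V_DS)/R_D. Equating: 19.2 V_DS² − 17.5 V_DS + 1.85 = 0, giving V_DS = 0.122 V (the root below V_ov).
I_D = (1.85 − 0.122) / 5.09 = 0.339 mA.

I_D = 0.339 mA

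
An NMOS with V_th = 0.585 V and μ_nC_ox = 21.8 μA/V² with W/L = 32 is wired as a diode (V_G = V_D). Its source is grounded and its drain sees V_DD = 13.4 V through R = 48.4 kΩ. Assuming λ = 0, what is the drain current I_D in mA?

With gate tied to drain, V_GS = V_DS ≥ V_GS − V_th, so the device is in saturation.
k_n = μ_nC_ox · (W/L) = 0.6976 mA/V².
KCL at the drain: ½ k_n (V_GS − V_th)² = (V_DD − V_GS)/R.
Let x = V_GS − 0.585. Then 16.9 x² + x − 12.82 = 0, giving x = 0.842 V (positive root), so V_GS = 1.43 V.
I_D = (V_DD − V_GS)/R = (13.4 − 1.43) / 48.4 = 0.247 mA.

I_D = 0.247 mA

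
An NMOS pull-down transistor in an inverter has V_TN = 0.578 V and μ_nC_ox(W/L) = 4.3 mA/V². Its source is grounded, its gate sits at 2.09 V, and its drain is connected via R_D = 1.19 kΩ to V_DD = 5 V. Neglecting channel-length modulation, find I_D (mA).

V_GS = V_G = 2.09 V, so V_ov = 2.09 − 0.578 = 1.51 V.
Assume saturation: I_D = ½ k_n V_ov² = 0.5 × 4.3 × 1.51² = 4.92 mA, giving V_DS = V_DD − I_D R_D = 5 − 4.92 × 1.19 = -0.849 V.
But -0.849 V < V_ov = 1.51 V, so the device is actually in triode.
In triode I_D = k_n[V_ov V_DS − ½ V_DS²] and I_D = (V_DD − V_DS)/R_D. Equating: 2.56 V_DS² − 8.737 V_DS + 5 = 0, giving V_DS = 0.727 V (the root below V_ov).
I_D = (5 − 0.727) / 1.19 = 3.59 mA.

I_D = 3.59 mA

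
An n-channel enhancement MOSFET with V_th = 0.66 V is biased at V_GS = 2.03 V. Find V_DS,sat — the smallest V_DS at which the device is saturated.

The boundary between triode and saturation is V_DS = V_GS − V_th = V_ov.
V_ov = 2.03 − 0.66 = 1.37 V.

V_DS,sat = 1.37 V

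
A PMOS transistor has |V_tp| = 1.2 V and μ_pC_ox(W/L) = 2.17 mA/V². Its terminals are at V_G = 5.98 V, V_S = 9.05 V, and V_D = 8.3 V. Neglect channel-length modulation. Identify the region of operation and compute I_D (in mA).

V_SG = V_S − V_G = 9.05 − 5.98 = 3.07 V; V_SD = V_S − V_D = 9.05 − 8.3 = 0.75 V.
V_ov = V_SG − |V_tp| = 3.07 − 1.2 = 1.87 V.
Since V_SD = 0.75 V < V_ov = 1.87 V, the device is in the triode region.
I_D = k_p [V_ov · V_SD − ½ V_SD²] = 2.17 × [1.87 × 0.75 − 0.5 × 0.75²] = 2.43 mA.

Triode; I_D = 2.43 mA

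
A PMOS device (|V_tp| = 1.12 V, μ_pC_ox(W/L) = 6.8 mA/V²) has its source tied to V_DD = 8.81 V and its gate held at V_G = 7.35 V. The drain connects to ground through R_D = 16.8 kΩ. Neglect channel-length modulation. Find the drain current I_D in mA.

V_SG = V_DD − V_G = 8.81 − 7.35 = 1.46 V, so V_ov = 1.46 − 1.12 = 0.34 V.
Assume saturation: I_D = ½ k_p V_ov² = 0.5 × 6.8 × 0.34² = 0.393 mA, giving V_SD = V_DD − I_D R_D = 8.81 − 0.393 × 16.8 = 2.21 V.
V_SD = 2.21 V ≥ V_ov = 0.34 V, confirming saturation.

I_D = 0.393 mA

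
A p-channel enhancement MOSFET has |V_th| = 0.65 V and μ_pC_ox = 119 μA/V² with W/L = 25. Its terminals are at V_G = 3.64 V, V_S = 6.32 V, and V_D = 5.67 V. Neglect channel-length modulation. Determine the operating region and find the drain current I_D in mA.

V_SG = V_S − V_G = 6.32 − 3.64 = 2.68 V; V_SD = V_S − V_D = 6.32 − 5.67 = 0.65 V.
k_p = μ_pC_ox · (W/L) = 2.975 mA/V².
V_ov = V_SG − |V_th| = 2.68 − 0.65 = 2.03 V.
Since V_SD = 0.65 V < V_ov = 2.03 V, the device is in the triode region.
I_D = k_p [V_ov · V_SD − ½ V_SD²] = 2.975 × [2.03 × 0.65 − 0.5 × 0.65²] = 3.3 mA.

Triode; I_D = 3.30 mA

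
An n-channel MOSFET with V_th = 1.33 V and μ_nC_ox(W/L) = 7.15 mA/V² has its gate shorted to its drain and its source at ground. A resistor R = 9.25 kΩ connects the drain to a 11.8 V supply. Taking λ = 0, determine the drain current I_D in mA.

I_D = 1.07 mA

With gate tied to drain, V_GS = V_DS ≥ V_GS − V_th, so the device is in saturation.
KCL at the drain: ½ k_n (V_GS − V_th)² = (V_DD − V_GS)/R.
Let x = V_GS − 1.33. Then 33.1 x² + x − 10.47 = 0, giving x = 0.548 V (positive root), so V_GS = 1.88 V.
I_D = (V_DD − V_GS)/R = (11.8 − 1.88) / 9.25 = 1.07 mA.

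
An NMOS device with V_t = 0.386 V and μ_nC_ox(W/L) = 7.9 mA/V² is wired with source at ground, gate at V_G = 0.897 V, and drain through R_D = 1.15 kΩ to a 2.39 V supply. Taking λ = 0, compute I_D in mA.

I_D = 1.03 mA

V_GS = V_G = 0.897 V, so V_ov = 0.897 − 0.386 = 0.511 V.
Assume saturation: I_D = ½ k_n V_ov² = 0.5 × 7.9 × 0.511² = 1.03 mA, giving V_DS = V_DD − I_D R_D = 2.39 − 1.03 × 1.15 = 1.2 V.
V_DS = 1.2 V ≥ V_ov = 0.511 V, confirming saturation.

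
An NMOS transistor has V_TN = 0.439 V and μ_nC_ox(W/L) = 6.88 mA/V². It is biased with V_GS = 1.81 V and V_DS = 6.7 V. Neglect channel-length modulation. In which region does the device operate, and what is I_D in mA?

Saturation; I_D = 6.47 mA

V_ov = V_GS − V_TN = 1.81 − 0.439 = 1.37 V.
Since V_DS = 6.7 V ≥ V_ov = 1.37 V, the device is in saturation.
I_D = ½ k_n V_ov² = 0.5 × 6.88 × 1.37² = 6.47 mA.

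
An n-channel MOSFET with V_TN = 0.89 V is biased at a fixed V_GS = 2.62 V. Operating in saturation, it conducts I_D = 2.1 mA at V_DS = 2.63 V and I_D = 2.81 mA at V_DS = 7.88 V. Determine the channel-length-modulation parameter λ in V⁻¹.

With V_GS fixed, I_D ∝ (1 + λ V_DS) in saturation, so I_D2/I_D1 = (1 + λ V_DS2)/(1 + λ V_DS1).
2.81/2.1 = 1.338 = (1 + 7.88 λ)/(1 + 2.63 λ).
Solving: λ (I_D1 V_DS2 − I_D2 V_DS1) = I_D2 − I_D1, so λ = (2.81 − 2.1) / (2.1 × 7.88 − 2.81 × 2.63) = 0.71 / 9.16 = 0.0775 V⁻¹.

λ = 0.0775 V⁻¹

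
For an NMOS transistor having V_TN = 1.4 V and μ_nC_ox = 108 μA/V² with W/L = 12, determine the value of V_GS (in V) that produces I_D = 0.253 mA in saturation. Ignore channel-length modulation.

k_n = μ_nC_ox · (W/L) = 1.296 mA/V².
In saturation I_D = ½ k_n (V_GS − V_TN)², so V_GS − V_TN = √(2 I_D / k_n) = √(2 × 0.253 / 1.296) = 0.625 V.
V_GS = 1.4 + 0.625 = 2.02 V.

V_GS = 2.02 V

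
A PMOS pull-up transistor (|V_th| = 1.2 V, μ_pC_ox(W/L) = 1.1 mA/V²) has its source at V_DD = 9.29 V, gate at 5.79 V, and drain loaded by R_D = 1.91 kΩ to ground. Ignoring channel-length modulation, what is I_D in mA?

I_D = 2.91 mA

V_SG = V_DD − V_G = 9.29 − 5.79 = 3.5 V, so V_ov = 3.5 − 1.2 = 2.3 V.
Assume saturation: I_D = ½ k_p V_ov² = 0.5 × 1.1 × 2.3² = 2.91 mA, giving V_SD = V_DD − I_D R_D = 9.29 − 2.91 × 1.91 = 3.73 V.
V_SD = 3.73 V ≥ V_ov = 2.3 V, confirming saturation.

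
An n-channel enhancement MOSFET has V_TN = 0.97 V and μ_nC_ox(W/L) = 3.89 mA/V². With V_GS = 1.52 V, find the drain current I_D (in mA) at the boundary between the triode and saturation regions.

I_D = 0.588 mA

At the boundary V_DS = V_ov = V_GS − V_TN = 1.52 − 0.97 = 0.55 V.
I_D = ½ k_n V_ov² = 0.5 × 3.89 × 0.55² = 0.588 mA.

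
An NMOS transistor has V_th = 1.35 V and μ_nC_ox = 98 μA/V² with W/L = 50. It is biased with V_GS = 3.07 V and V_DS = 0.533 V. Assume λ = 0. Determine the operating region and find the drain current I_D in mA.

Triode; I_D = 3.80 mA

k_n = μ_nC_ox · (W/L) = 4.9 mA/V².
V_ov = V_GS − V_th = 3.07 − 1.35 = 1.72 V.
Since V_DS = 0.533 V < V_ov = 1.72 V, the device is in the triode region.
I_D = k_n [V_ov · V_DS − ½ V_DS²] = 4.9 × [1.72 × 0.533 − 0.5 × 0.533²] = 3.8 mA.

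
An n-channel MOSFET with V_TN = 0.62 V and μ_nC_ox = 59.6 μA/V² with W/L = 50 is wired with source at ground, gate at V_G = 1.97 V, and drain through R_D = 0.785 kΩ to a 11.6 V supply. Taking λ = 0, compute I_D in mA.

I_D = 2.72 mA

V_GS = V_G = 1.97 V, so V_ov = 1.97 − 0.62 = 1.35 V.
k_n = μ_nC_ox · (W/L) = 2.98 mA/V².
Assume saturation: I_D = ½ k_n V_ov² = 0.5 × 2.98 × 1.35² = 2.72 mA, giving V_DS = V_DD − I_D R_D = 11.6 − 2.72 × 0.785 = 9.47 V.
V_DS = 9.47 V ≥ V_ov = 1.35 V, confirming saturation.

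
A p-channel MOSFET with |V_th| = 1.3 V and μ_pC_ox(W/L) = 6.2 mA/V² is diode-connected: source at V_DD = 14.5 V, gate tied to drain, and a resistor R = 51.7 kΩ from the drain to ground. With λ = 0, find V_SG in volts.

With gate tied to drain, V_SG = V_SD ≥ V_SG − |V_th|, so the device is in saturation.
KCL at the drain: ½ k_p (V_SG − |V_th|)² = (V_DD − V_SG)/R.
Let x = V_SG − 1.3. Then 160 x² + x − 13.2 = 0, giving x = 0.284 V (positive root), so V_SG = 1.58 V.
I_D = (V_DD − V_SG)/R = (14.5 − 1.58) / 51.7 = 0.25 mA.

V_SG = 1.58 V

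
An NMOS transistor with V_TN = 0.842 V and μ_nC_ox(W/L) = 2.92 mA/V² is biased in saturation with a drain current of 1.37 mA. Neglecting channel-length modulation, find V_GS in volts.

V_GS = 1.81 V

In saturation I_D = ½ k_n (V_GS − V_TN)², so V_GS − V_TN = √(2 I_D / k_n) = √(2 × 1.37 / 2.92) = 0.969 V.
V_GS = 0.842 + 0.969 = 1.81 V.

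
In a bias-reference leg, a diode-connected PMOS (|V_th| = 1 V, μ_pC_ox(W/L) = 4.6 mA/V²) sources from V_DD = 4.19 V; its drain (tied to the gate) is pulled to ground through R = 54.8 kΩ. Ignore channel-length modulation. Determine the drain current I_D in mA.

I_D = 0.0554 mA

With gate tied to drain, V_SG = V_SD ≥ V_SG − |V_th|, so the device is in saturation.
KCL at the drain: ½ k_p (V_SG − |V_th|)² = (V_DD − V_SG)/R.
Let x = V_SG − 1. Then 126 x² + x − 3.19 = 0, giving x = 0.155 V (positive root), so V_SG = 1.16 V.
I_D = (V_DD − V_SG)/R = (4.19 − 1.16) / 54.8 = 0.0554 mA.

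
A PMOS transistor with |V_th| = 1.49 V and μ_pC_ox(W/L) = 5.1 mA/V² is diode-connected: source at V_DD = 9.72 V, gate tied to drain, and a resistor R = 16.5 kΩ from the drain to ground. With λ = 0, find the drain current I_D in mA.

With gate tied to drain, V_SG = V_SD ≥ V_SG − |V_th|, so the device is in saturation.
KCL at the drain: ½ k_p (V_SG − |V_th|)² = (V_DD − V_SG)/R.
Let x = V_SG − 1.49. Then 42.1 x² + x − 8.23 = 0, giving x = 0.431 V (positive root), so V_SG = 1.92 V.
I_D = (V_DD − V_SG)/R = (9.72 − 1.92) / 16.5 = 0.473 mA.

I_D = 0.473 mA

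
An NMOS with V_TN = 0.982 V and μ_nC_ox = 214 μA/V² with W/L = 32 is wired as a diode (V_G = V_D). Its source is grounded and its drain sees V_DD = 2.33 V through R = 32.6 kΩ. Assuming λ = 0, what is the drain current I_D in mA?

With gate tied to drain, V_GS = V_DS ≥ V_GS − V_TN, so the device is in saturation.
k_n = μ_nC_ox · (W/L) = 6.848 mA/V².
KCL at the drain: ½ k_n (V_GS − V_TN)² = (V_DD − V_GS)/R.
Let x = V_GS − 0.982. Then 112 x² + x − 1.348 = 0, giving x = 0.106 V (positive root), so V_GS = 1.09 V.
I_D = (V_DD − V_GS)/R = (2.33 − 1.09) / 32.6 = 0.0381 mA.

I_D = 0.0381 mA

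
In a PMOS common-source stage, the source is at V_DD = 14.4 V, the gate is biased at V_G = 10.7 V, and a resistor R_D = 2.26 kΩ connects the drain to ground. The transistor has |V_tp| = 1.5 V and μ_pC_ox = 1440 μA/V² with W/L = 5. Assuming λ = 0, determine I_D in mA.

V_SG = V_DD − V_G = 14.4 − 10.7 = 3.7 V, so V_ov = 3.7 − 1.5 = 2.2 V.
k_p = μ_pC_ox · (W/L) = 7.2 mA/V².
Assume saturation: I_D = ½ k_p V_ov² = 0.5 × 7.2 × 2.2² = 17.4 mA, giving V_SD = V_DD − I_D R_D = 14.4 − 17.4 × 2.26 = -25 V.
But -25 V < V_ov = 2.2 V, so the device is actually in triode.
In triode I_D = k_p[V_ov V_SD − ½ V_SD²] and I_D = (V_DD − V_SD)/R_D. Equating: 8.14 V_SD² − 36.8 V_SD + 14.4 = 0, giving V_SD = 0.433 V (the root below V_ov).
I_D = (14.4 − 0.433) / 2.26 = 6.18 mA.

I_D = 6.18 mA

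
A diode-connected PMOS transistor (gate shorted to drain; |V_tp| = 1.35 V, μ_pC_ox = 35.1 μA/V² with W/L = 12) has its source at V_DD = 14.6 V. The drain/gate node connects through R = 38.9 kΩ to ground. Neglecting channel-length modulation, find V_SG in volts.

V_SG = 2.56 V

With gate tied to drain, V_SG = V_SD ≥ V_SG − |V_tp|, so the device is in saturation.
k_p = μ_pC_ox · (W/L) = 0.4212 mA/V².
KCL at the drain: ½ k_p (V_SG − |V_tp|)² = (V_DD − V_SG)/R.
Let x = V_SG − 1.35. Then 8.19 x² + x − 13.25 = 0, giving x = 1.21 V (positive root), so V_SG = 2.56 V.
I_D = (V_DD − V_SG)/R = (14.6 − 2.56) / 38.9 = 0.309 mA.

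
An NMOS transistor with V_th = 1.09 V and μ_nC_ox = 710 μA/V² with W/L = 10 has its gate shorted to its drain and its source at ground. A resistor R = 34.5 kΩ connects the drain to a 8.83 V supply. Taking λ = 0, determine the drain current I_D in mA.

I_D = 0.217 mA

With gate tied to drain, V_GS = V_DS ≥ V_GS − V_th, so the device is in saturation.
k_n = μ_nC_ox · (W/L) = 7.1 mA/V².
KCL at the drain: ½ k_n (V_GS − V_th)² = (V_DD − V_GS)/R.
Let x = V_GS − 1.09. Then 122 x² + x − 7.74 = 0, giving x = 0.247 V (positive root), so V_GS = 1.34 V.
I_D = (V_DD − V_GS)/R = (8.83 − 1.34) / 34.5 = 0.217 mA.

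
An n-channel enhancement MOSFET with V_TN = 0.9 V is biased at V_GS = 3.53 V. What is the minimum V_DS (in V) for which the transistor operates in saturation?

The boundary between triode and saturation is V_DS = V_GS − V_TN = V_ov.
V_ov = 3.53 − 0.9 = 2.63 V.

V_DS,sat = 2.63 V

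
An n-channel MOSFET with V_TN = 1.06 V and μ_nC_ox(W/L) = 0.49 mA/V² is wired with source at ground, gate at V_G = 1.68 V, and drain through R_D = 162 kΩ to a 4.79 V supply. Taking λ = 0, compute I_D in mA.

I_D = 0.0289 mA

V_GS = V_G = 1.68 V, so V_ov = 1.68 − 1.06 = 0.62 V.
Assume saturation: I_D = ½ k_n V_ov² = 0.5 × 0.49 × 0.62² = 0.0942 mA, giving V_DS = V_DD − I_D R_D = 4.79 − 0.0942 × 162 = -10.5 V.
But -10.5 V < V_ov = 0.62 V, so the device is actually in triode.
In triode I_D = k_n[V_ov V_DS − ½ V_DS²] and I_D = (V_DD − V_DS)/R_D. Equating: 39.7 V_DS² − 50.22 V_DS + 4.79 = 0, giving V_DS = 0.104 V (the root below V_ov).
I_D = (4.79 − 0.104) / 162 = 0.0289 mA.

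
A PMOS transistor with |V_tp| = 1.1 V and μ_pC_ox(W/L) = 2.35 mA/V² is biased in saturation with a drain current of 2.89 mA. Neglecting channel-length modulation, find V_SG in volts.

In saturation I_D = ½ k_p (V_SG − |V_tp|)², so V_SG − |V_tp| = √(2 I_D / k_p) = √(2 × 2.89 / 2.35) = 1.57 V.
V_SG = 1.1 + 1.57 = 2.67 V.

V_SG = 2.67 V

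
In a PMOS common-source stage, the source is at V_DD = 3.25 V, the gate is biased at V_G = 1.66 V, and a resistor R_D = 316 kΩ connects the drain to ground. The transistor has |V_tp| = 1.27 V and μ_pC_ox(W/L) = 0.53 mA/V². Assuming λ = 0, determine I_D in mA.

V_SG = V_DD − V_G = 3.25 − 1.66 = 1.59 V, so V_ov = 1.59 − 1.27 = 0.32 V.
Assume saturation: I_D = ½ k_p V_ov² = 0.5 × 0.53 × 0.32² = 0.0271 mA, giving V_SD = V_DD − I_D R_D = 3.25 − 0.0271 × 316 = -5.32 V.
But -5.32 V < V_ov = 0.32 V, so the device is actually in triode.
In triode I_D = k_p[V_ov V_SD − ½ V_SD²] and I_D = (V_DD − V_SD)/R_D. Equating: 83.7 V_SD² − 54.59 V_SD + 3.25 = 0, giving V_SD = 0.0663 V (the root below V_ov).
I_D = (3.25 − 0.0663) / 316 = 0.0101 mA.

I_D = 0.0101 mA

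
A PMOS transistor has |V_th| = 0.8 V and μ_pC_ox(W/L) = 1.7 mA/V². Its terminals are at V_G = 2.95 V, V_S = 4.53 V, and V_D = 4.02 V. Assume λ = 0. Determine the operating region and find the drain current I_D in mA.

Triode; I_D = 0.455 mA

V_SG = V_S − V_G = 4.53 − 2.95 = 1.58 V; V_SD = V_S − V_D = 4.53 − 4.02 = 0.51 V.
V_ov = V_SG − |V_th| = 1.58 − 0.8 = 0.78 V.
Since V_SD = 0.51 V < V_ov = 0.78 V, the device is in the triode region.
I_D = k_p [V_ov · V_SD − ½ V_SD²] = 1.7 × [0.78 × 0.51 − 0.5 × 0.51²] = 0.455 mA.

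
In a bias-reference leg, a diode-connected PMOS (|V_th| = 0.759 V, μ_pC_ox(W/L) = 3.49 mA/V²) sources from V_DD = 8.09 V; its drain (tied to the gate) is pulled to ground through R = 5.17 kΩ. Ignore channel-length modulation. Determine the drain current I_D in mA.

I_D = 1.25 mA

With gate tied to drain, V_SG = V_SD ≥ V_SG − |V_th|, so the device is in saturation.
KCL at the drain: ½ k_p (V_SG − |V_th|)² = (V_DD − V_SG)/R.
Let x = V_SG − 0.759. Then 9.02 x² + x − 7.331 = 0, giving x = 0.848 V (positive root), so V_SG = 1.61 V.
I_D = (V_DD − V_SG)/R = (8.09 − 1.61) / 5.17 = 1.25 mA.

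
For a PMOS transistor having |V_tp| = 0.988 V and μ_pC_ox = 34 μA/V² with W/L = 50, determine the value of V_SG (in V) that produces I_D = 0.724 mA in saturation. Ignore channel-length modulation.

V_SG = 1.91 V

k_p = μ_pC_ox · (W/L) = 1.7 mA/V².
In saturation I_D = ½ k_p (V_SG − |V_tp|)², so V_SG − |V_tp| = √(2 I_D / k_p) = √(2 × 0.724 / 1.7) = 0.923 V.
V_SG = 0.988 + 0.923 = 1.91 V.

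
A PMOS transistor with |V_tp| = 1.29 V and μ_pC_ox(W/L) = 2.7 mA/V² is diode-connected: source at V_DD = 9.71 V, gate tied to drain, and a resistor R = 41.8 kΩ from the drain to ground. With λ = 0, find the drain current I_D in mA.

I_D = 0.192 mA

With gate tied to drain, V_SG = V_SD ≥ V_SG − |V_tp|, so the device is in saturation.
KCL at the drain: ½ k_p (V_SG − |V_tp|)² = (V_DD − V_SG)/R.
Let x = V_SG − 1.29. Then 56.4 x² + x − 8.42 = 0, giving x = 0.378 V (positive root), so V_SG = 1.67 V.
I_D = (V_DD − V_SG)/R = (9.71 − 1.67) / 41.8 = 0.192 mA.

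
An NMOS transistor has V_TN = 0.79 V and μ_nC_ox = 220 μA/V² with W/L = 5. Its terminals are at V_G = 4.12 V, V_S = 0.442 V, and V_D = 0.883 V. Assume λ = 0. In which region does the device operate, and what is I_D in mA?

V_GS = V_G − V_S = 4.12 − 0.442 = 3.68 V; V_DS = V_D − V_S = 0.883 − 0.442 = 0.441 V.
k_n = μ_nC_ox · (W/L) = 1.1 mA/V².
V_ov = V_GS − V_TN = 3.68 − 0.79 = 2.89 V.
Since V_DS = 0.441 V < V_ov = 2.89 V, the device is in the triode region.
I_D = k_n [V_ov · V_DS − ½ V_DS²] = 1.1 × [2.89 × 0.441 − 0.5 × 0.441²] = 1.29 mA.

Triode; I_D = 1.29 mA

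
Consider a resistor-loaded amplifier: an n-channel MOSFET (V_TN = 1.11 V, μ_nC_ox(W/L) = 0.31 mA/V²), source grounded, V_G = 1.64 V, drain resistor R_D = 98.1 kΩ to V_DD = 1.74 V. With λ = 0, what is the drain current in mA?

V_GS = V_G = 1.64 V, so V_ov = 1.64 − 1.11 = 0.53 V.
Assume saturation: I_D = ½ k_n V_ov² = 0.5 × 0.31 × 0.53² = 0.0435 mA, giving V_DS = V_DD − I_D R_D = 1.74 − 0.0435 × 98.1 = -2.53 V.
But -2.53 V < V_ov = 0.53 V, so the device is actually in triode.
In triode I_D = k_n[V_ov V_DS − ½ V_DS²] and I_D = (V_DD − V_DS)/R_D. Equating: 15.2 V_DS² − 17.12 V_DS + 1.74 = 0, giving V_DS = 0.113 V (the root below V_ov).
I_D = (1.74 − 0.113) / 98.1 = 0.0166 mA.

I_D = 0.0166 mA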